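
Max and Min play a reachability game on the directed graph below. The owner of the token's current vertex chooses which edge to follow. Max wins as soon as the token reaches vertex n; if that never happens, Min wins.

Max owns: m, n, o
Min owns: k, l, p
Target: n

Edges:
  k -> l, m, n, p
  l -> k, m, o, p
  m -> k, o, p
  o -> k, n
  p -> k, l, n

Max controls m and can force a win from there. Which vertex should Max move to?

o

A0 = {n}
A1: add {o} — o (Max) has o→n.
A2: add {m} — m (Max) has m→o.
A3 = A2; e.g. k (Min) can still go to l. Fixed point.
From m, successor o is in the attractor (rank 1); the other successors k, p are not.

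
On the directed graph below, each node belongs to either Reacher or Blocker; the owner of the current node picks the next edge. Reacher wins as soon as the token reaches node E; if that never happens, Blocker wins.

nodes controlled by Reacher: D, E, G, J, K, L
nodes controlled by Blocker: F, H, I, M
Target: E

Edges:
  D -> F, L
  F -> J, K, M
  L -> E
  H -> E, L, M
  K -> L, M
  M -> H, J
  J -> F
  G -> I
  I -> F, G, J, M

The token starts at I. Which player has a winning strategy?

A0 = {E}
A1: add {L} — L (Reacher) has L→E.
A2: add {D, K} — D (Reacher) has D→L; K (Reacher) has K→L.
A3 = A2; e.g. F (Blocker) can still go to J. Fixed point.
I never enters the attractor, so Blocker can avoid the target forever.

Blocker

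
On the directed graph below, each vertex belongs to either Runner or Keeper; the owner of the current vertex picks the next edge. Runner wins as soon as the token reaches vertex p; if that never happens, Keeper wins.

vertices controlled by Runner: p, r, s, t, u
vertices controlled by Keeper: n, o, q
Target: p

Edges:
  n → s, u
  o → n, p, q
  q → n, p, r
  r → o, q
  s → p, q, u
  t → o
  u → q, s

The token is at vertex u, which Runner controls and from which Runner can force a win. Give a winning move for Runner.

s

A0 = {p}
A1: add {s} — s (Runner) has s→p.
A2: add {u} — u (Runner) has u→s.
A3: add {n} — n (Keeper): all of {s, u} already in.
A4 = A3; e.g. o (Keeper) can still go to q. Fixed point.
From u, successor s is in the attractor (rank 1); the other successor q is not.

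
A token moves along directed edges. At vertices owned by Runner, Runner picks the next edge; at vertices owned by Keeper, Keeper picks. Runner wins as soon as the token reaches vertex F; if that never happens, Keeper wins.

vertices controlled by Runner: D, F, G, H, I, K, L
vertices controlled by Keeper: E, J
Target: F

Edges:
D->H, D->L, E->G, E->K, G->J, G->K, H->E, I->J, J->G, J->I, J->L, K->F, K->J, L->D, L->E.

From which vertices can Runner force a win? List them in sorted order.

A0 = {F}
A1: add {K} — K (Runner) has K→F.
A2: add {G} — G (Runner) has G→K.
A3: add {E} — E (Keeper): all of {G, K} already in.
A4: add {H, L} — H (Runner) has H→E; L (Runner) has L→E.
A5: add {D} — D (Runner) has D→H.
A6 = A5; e.g. I (Runner) has no edge into A5. Fixed point.
Runner's winning region = {D, E, F, G, H, K, L}.

D, E, F, G, H, K, L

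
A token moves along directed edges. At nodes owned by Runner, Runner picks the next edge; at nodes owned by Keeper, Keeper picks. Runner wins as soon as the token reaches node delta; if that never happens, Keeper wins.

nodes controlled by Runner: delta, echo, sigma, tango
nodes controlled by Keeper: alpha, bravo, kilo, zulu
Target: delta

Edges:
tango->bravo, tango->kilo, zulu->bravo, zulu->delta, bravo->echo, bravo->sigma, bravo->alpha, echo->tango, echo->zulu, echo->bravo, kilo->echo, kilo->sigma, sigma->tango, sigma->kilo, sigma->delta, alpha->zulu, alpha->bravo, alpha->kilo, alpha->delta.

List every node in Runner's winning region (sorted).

A0 = {delta}
A1: add {sigma} — sigma (Runner) has sigma→delta.
A2 = A1; e.g. tango (Runner) has no edge into A1. Fixed point.
Runner's winning region = {delta, sigma}.

delta, sigma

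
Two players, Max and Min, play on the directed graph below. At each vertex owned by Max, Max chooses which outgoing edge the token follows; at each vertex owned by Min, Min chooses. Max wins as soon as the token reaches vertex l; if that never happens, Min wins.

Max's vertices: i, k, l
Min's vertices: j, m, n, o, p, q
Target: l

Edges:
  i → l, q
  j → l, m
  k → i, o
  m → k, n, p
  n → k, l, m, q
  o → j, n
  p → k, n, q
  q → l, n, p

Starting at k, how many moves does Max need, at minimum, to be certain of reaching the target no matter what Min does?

2

A0 = {l}
A1: add {i} — i (Max) has i→l.
A2: add {k} — k (Max) has k→i.
A3 = A2; e.g. j (Min) can still go to m. Fixed point.
k enters the attractor at level 2, so Max can force the target in 2 moves from there.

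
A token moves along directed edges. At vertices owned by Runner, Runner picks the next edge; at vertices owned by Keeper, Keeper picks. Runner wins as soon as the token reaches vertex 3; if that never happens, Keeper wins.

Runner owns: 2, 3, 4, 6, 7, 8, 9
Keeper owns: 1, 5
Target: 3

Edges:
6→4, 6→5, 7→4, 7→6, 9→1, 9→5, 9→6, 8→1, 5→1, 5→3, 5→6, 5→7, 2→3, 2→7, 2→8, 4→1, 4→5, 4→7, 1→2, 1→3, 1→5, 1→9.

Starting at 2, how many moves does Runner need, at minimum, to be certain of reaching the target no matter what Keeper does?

1

A0 = {3}
A1: add {2} — 2 (Runner) has 2→3.
A2 = A1; e.g. 1 (Keeper) can still go to 5. Fixed point.
2 enters the attractor at level 1, so Runner can force the target in 1 move from there.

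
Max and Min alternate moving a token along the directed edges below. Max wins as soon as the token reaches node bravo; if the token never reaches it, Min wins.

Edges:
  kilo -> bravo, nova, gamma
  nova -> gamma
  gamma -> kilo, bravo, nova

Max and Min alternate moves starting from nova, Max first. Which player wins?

Min

Track states (vertex, player-to-move).
A0 = {(bravo,Max), (bravo,Min)}
A1: add {(kilo,Max), (gamma,Max)}.
A2: add {(nova,Min)}.
A3 = A2; e.g. (kilo,Min) stays out. (nova,Max) never enters ⇒ Min avoids the target.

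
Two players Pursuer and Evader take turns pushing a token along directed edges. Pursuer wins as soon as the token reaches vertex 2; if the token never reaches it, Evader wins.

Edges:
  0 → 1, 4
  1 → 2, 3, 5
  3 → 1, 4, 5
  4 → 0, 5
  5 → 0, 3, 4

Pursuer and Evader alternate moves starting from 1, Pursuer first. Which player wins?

Pursuer

Track states (vertex, player-to-move).
A0 = {(2,Pursuer), (2,Evader)}
A1: add {(1,Pursuer)}.
(1,Pursuer) ∈ A1 ⇒ Pursuer forces the target.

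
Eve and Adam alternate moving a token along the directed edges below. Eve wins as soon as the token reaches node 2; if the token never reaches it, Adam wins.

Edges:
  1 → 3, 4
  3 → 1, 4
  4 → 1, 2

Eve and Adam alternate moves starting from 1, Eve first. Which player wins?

Track states (vertex, player-to-move).
A0 = {(2,Eve), (2,Adam)}
A1: add {(4,Eve)}.
A2 = A1; e.g. (1,Eve) stays out. (1,Eve) never enters ⇒ Adam avoids the target.

Adam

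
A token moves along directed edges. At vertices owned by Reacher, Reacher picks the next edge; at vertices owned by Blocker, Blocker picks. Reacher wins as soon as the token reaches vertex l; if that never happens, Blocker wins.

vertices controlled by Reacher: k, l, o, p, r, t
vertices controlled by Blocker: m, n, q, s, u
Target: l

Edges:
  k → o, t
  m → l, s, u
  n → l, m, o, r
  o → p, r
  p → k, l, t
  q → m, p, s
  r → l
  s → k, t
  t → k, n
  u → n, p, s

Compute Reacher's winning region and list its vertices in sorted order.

k, l, o, p, r, s, t

A0 = {l}
A1: add {p, r} — p (Reacher) has p→l; r (Reacher) has r→l.
A2: add {o} — o (Reacher) has o→p.
A3: add {k} — k (Reacher) has k→o.
A4: add {t} — t (Reacher) has t→k.
A5: add {s} — s (Blocker): all of {k, t} already in.
A6 = A5; e.g. m (Blocker) can still go to u. Fixed point.
Reacher's winning region = {k, l, o, p, r, s, t}.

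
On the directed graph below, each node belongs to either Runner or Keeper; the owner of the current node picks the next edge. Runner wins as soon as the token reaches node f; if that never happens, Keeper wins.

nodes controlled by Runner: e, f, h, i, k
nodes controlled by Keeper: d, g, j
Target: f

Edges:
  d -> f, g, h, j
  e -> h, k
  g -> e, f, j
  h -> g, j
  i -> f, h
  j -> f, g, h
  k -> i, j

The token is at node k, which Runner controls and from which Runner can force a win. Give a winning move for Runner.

i

A0 = {f}
A1: add {i} — i (Runner) has i→f.
A2: add {k} — k (Runner) has k→i.
A3: add {e} — e (Runner) has e→k.
A4 = A3; e.g. d (Keeper) can still go to g. Fixed point.
From k, successor i is in the attractor (rank 1); the other successor j is not.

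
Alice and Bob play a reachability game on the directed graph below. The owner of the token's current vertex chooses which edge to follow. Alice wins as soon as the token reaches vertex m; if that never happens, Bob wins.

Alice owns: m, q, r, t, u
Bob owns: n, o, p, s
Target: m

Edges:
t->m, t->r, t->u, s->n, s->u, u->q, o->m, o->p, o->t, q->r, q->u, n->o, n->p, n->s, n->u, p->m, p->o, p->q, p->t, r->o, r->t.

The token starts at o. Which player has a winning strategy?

Bob

A0 = {m}
A1: add {t} — t (Alice) has t→m.
A2: add {r} — r (Alice) has r→t.
A3: add {q} — q (Alice) has q→r.
A4: add {u} — u (Alice) has u→q.
A5 = A4; e.g. n (Bob) can still go to o. Fixed point.
o never enters the attractor, so Bob can avoid the target forever.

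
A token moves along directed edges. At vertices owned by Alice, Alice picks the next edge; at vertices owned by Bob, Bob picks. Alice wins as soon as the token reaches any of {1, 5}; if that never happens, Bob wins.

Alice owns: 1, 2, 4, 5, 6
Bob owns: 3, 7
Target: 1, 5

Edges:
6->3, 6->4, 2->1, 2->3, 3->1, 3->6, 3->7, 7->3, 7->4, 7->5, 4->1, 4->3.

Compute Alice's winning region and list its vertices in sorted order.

1, 2, 4, 5, 6

A0 = {1, 5}
A1: add {2, 4} — 2 (Alice) has 2→1; 4 (Alice) has 4→1.
A2: add {6} — 6 (Alice) has 6→4.
A3 = A2; e.g. 3 (Bob) can still go to 7. Fixed point.
Alice's winning region = {1, 2, 4, 5, 6}.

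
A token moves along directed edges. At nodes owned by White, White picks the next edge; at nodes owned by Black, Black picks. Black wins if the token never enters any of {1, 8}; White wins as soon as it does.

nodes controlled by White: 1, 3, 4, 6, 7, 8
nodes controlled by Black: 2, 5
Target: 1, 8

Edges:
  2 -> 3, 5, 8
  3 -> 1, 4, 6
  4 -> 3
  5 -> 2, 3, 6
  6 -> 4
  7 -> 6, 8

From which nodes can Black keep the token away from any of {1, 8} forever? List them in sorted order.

A0 = {1, 8}
A1: add {3, 7} — 3 (White) has 3→1; 7 (White) has 7→8.
A2: add {4} — 4 (White) has 4→3.
A3: add {6} — 6 (White) has 6→4.
A4 = A3; e.g. 2 (Black) can still go to 5. Fixed point.
White's attractor = {1, 3, 4, 6, 7, 8}; Black avoids the target exactly from the complement.

2, 5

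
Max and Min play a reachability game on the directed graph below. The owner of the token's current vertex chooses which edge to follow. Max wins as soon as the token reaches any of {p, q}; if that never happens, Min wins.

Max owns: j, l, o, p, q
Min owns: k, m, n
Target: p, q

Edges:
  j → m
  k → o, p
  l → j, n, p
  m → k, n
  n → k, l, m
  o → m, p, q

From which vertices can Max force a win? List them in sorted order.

k, l, o, p, q

A0 = {p, q}
A1: add {l, o} — l (Max) has l→p; o (Max) has o→p.
A2: add {k} — k (Min): all of {o, p} already in.
A3 = A2; e.g. j (Max) has no edge into A2. Fixed point.
Max's winning region = {k, l, o, p, q}.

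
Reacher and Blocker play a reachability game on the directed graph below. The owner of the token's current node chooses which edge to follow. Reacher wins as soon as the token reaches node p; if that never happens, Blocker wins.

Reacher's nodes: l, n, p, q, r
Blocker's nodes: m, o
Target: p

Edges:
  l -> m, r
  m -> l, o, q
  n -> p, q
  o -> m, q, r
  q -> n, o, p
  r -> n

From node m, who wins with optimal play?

Blocker

A0 = {p}
A1: add {n, q} — n (Reacher) has n→p; q (Reacher) has q→p.
A2: add {r} — r (Reacher) has r→n.
A3: add {l} — l (Reacher) has l→r.
A4 = A3; e.g. m (Blocker) can still go to o. Fixed point.
m never enters the attractor, so Blocker can avoid the target forever.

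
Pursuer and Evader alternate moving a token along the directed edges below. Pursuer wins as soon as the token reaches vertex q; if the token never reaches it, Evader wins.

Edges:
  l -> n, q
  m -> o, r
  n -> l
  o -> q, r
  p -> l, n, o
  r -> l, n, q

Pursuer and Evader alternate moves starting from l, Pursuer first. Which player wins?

Track states (vertex, player-to-move).
A0 = {(q,Pursuer), (q,Evader)}
A1: add {(l,Pursuer), (o,Pursuer), (r,Pursuer)}.
(l,Pursuer) ∈ A1 ⇒ Pursuer forces the target.

Pursuer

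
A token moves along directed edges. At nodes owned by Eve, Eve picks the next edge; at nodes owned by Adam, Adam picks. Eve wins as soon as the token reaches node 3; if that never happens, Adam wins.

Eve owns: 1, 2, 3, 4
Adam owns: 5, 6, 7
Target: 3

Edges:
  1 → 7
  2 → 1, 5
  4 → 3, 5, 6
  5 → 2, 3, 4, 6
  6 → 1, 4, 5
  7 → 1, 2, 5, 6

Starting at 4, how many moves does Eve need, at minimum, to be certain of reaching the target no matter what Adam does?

1

A0 = {3}
A1: add {4} — 4 (Eve) has 4→3.
A2 = A1; e.g. 1 (Eve) has no edge into A1. Fixed point.
4 enters the attractor at level 1, so Eve can force the target in 1 move from there.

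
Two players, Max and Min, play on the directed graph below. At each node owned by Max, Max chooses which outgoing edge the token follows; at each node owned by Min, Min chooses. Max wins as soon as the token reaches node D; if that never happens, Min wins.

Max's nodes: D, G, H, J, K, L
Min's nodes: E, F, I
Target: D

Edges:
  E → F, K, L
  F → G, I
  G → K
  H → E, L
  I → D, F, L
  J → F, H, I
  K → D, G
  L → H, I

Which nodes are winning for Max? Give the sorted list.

D, G, K

A0 = {D}
A1: add {K} — K (Max) has K→D.
A2: add {G} — G (Max) has G→K.
A3 = A2; e.g. E (Min) can still go to F. Fixed point.
Max's winning region = {D, G, K}.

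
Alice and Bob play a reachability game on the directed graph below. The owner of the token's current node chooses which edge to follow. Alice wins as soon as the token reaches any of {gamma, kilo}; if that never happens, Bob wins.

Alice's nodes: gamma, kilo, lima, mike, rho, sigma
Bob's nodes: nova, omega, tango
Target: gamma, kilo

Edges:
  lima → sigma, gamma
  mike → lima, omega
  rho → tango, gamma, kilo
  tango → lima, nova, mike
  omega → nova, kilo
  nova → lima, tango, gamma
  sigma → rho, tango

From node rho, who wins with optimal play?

Alice

A0 = {gamma, kilo}
A1: add {lima, rho} — lima (Alice) has lima→gamma; rho (Alice) has rho→gamma.
rho ∈ A1, so Alice can force the target.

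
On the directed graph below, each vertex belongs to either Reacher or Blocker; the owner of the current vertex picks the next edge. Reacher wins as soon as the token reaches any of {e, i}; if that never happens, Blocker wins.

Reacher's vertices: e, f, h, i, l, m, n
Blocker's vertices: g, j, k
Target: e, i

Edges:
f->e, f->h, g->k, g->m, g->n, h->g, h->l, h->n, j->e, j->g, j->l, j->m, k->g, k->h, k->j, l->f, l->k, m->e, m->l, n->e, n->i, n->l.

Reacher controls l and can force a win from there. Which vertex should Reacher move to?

A0 = {e, i}
A1: add {f, m, n} — f (Reacher) has f→e; m (Reacher) has m→e; n (Reacher) has n→e.
A2: add {h, l} — h (Reacher) has h→n; l (Reacher) has l→f.
A3 = A2; e.g. g (Blocker) can still go to k. Fixed point.
From l, successor f is in the attractor (rank 1); the other successor k is not.

f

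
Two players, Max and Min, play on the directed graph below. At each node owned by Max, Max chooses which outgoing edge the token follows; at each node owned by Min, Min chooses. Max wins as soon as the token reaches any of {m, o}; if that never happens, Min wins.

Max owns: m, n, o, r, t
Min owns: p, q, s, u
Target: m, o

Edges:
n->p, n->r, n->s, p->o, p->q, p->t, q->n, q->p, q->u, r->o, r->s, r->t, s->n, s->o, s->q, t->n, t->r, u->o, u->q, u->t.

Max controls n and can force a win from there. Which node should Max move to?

r

A0 = {m, o}
A1: add {r} — r (Max) has r→o.
A2: add {n, t} — n (Max) has n→r; t (Max) has t→r.
A3 = A2; e.g. p (Min) can still go to q. Fixed point.
From n, successor r is in the attractor (rank 1); the other successors p, s are not.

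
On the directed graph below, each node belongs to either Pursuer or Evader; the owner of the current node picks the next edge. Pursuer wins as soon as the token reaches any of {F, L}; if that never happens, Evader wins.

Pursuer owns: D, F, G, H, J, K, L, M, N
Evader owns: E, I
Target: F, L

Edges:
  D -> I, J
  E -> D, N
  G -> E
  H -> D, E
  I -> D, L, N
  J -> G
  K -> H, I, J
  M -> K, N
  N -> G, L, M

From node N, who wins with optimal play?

A0 = {F, L}
A1: add {N} — N (Pursuer) has N→L.
N ∈ A1, so Pursuer can force the target.

Pursuer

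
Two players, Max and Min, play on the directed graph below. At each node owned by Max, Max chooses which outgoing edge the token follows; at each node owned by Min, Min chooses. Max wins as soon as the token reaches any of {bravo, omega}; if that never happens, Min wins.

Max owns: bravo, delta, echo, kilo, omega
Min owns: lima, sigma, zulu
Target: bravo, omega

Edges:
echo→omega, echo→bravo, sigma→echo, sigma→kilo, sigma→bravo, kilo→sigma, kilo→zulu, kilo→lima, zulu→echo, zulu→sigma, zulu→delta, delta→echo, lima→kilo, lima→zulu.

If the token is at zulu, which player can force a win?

A0 = {bravo, omega}
A1: add {echo} — echo (Max) has echo→omega.
A2: add {delta} — delta (Max) has delta→echo.
A3 = A2; e.g. sigma (Min) can still go to kilo. Fixed point.
zulu never enters the attractor, so Min can avoid the target forever.

Min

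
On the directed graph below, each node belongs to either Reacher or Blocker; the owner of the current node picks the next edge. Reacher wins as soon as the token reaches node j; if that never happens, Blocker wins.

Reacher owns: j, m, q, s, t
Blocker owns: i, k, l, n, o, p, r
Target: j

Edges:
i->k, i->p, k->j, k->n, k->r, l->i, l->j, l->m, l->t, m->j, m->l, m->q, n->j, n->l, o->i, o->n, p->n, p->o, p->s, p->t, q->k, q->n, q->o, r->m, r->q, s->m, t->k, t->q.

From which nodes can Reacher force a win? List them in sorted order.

j, m, s

A0 = {j}
A1: add {m} — m (Reacher) has m→j.
A2: add {s} — s (Reacher) has s→m.
A3 = A2; e.g. i (Blocker) can still go to k. Fixed point.
Reacher's winning region = {j, m, s}.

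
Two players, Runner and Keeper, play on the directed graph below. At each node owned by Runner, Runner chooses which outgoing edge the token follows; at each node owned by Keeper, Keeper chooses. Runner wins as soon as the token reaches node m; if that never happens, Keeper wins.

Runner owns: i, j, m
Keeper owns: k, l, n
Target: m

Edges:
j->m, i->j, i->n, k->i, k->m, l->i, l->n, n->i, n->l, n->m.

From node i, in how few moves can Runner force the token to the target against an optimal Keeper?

2

A0 = {m}
A1: add {j} — j (Runner) has j→m.
A2: add {i} — i (Runner) has i→j.
i enters the attractor at level 2, so Runner can force the target in 2 moves from there.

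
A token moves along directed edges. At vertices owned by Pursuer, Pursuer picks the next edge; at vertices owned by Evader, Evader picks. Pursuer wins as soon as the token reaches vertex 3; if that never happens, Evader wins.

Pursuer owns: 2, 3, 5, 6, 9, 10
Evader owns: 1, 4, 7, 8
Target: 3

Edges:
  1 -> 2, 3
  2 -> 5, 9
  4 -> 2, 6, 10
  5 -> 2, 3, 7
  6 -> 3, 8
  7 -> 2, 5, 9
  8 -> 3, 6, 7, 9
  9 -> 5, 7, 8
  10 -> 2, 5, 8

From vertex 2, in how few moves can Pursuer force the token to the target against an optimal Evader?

A0 = {3}
A1: add {5, 6} — 5 (Pursuer) has 5→3; 6 (Pursuer) has 6→3.
A2: add {2, 9, 10} — 2 (Pursuer) has 2→5; 9 (Pursuer) has 9→5; 10 (Pursuer) has 10→5.
2 enters the attractor at level 2, so Pursuer can force the target in 2 moves from there.

2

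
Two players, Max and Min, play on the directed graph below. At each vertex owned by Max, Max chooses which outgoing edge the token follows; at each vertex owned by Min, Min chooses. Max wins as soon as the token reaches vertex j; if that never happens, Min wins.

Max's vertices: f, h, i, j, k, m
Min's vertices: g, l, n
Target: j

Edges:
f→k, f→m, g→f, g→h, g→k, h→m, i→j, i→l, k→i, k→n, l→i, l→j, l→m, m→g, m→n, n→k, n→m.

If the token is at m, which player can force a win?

A0 = {j}
A1: add {i} — i (Max) has i→j.
A2: add {k} — k (Max) has k→i.
A3: add {f} — f (Max) has f→k.
A4 = A3; e.g. g (Min) can still go to h. Fixed point.
m never enters the attractor, so Min can avoid the target forever.

Min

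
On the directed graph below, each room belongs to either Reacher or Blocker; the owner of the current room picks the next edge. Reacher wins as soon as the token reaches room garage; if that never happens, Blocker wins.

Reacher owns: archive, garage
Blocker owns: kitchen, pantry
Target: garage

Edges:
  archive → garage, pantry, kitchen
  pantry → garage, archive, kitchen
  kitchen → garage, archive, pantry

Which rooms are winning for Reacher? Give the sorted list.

archive, garage

A0 = {garage}
A1: add {archive} — archive (Reacher) has archive→garage.
A2 = A1; e.g. pantry (Blocker) can still go to kitchen. Fixed point.
Reacher's winning region = {archive, garage}.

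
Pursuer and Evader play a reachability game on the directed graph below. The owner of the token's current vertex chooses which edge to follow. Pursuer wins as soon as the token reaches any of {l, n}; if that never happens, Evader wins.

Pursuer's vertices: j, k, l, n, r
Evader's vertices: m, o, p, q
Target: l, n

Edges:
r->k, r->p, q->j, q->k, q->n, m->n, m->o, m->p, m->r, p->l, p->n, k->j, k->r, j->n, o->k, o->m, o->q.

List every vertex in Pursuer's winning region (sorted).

j, k, l, n, p, q, r

A0 = {l, n}
A1: add {j, p} — j (Pursuer) has j→n; p (Evader): all of {l, n} already in.
A2: add {k, r} — k (Pursuer) has k→j; r (Pursuer) has r→p.
A3: add {q} — q (Evader): all of {j, k, n} already in.
A4 = A3; e.g. m (Evader) can still go to o. Fixed point.
Pursuer's winning region = {j, k, l, n, p, q, r}.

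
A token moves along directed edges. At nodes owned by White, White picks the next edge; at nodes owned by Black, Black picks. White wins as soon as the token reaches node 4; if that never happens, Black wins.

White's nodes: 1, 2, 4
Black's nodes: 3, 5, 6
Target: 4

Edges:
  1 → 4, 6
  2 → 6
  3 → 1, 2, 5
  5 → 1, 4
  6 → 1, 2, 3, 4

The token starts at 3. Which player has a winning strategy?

Black

A0 = {4}
A1: add {1} — 1 (White) has 1→4.
A2: add {5} — 5 (Black): all of {1, 4} already in.
A3 = A2; e.g. 2 (White) has no edge into A2. Fixed point.
3 never enters the attractor, so Black can avoid the target forever.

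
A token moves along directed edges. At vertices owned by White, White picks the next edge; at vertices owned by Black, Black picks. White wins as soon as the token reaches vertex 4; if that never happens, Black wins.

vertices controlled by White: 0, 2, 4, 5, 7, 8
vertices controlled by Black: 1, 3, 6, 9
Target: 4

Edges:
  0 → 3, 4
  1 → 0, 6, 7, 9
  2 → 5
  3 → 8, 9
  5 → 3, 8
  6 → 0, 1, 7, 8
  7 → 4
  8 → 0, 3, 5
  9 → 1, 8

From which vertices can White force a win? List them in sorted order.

0, 2, 4, 5, 7, 8

A0 = {4}
A1: add {0, 7} — 0 (White) has 0→4; 7 (White) has 7→4.
A2: add {8} — 8 (White) has 8→0.
A3: add {5} — 5 (White) has 5→8.
A4: add {2} — 2 (White) has 2→5.
A5 = A4; e.g. 1 (Black) can still go to 6. Fixed point.
White's winning region = {0, 2, 4, 5, 7, 8}.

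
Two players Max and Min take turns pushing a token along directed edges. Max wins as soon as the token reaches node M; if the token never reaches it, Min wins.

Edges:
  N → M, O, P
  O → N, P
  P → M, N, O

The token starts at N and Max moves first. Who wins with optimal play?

Track states (vertex, player-to-move).
A0 = {(M,Max), (M,Min)}
A1: add {(N,Max), (P,Max)}.
(N,Max) ∈ A1 ⇒ Max forces the target.

Max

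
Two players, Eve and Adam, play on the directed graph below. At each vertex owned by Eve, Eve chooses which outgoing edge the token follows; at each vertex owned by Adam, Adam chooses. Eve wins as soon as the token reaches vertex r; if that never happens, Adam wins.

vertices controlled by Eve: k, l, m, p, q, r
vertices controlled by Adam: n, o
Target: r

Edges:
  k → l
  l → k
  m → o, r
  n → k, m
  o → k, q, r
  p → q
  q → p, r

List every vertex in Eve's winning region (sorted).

m, p, q, r

A0 = {r}
A1: add {m, q} — m (Eve) has m→r; q (Eve) has q→r.
A2: add {p} — p (Eve) has p→q.
A3 = A2; e.g. k (Eve) has no edge into A2. Fixed point.
Eve's winning region = {m, p, q, r}.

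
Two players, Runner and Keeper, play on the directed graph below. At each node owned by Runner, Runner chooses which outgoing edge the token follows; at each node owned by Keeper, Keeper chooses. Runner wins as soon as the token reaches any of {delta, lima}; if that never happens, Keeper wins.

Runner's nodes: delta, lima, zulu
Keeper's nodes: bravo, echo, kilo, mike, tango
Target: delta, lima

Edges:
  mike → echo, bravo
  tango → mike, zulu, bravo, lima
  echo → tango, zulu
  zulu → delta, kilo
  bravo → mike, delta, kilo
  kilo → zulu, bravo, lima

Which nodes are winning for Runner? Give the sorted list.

A0 = {delta, lima}
A1: add {zulu} — zulu (Runner) has zulu→delta.
A2 = A1; e.g. mike (Keeper) can still go to echo. Fixed point.
Runner's winning region = {delta, lima, zulu}.

delta, lima, zulu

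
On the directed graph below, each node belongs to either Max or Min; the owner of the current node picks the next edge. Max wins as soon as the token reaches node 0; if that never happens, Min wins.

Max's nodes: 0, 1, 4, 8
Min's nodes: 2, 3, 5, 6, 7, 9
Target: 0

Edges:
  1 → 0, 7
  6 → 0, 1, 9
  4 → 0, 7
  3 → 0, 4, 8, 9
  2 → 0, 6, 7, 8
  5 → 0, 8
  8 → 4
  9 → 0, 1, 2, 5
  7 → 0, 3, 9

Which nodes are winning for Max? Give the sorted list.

A0 = {0}
A1: add {1, 4} — 1 (Max) has 1→0; 4 (Max) has 4→0.
A2: add {8} — 8 (Max) has 8→4.
A3: add {5} — 5 (Min): all of {0, 8} already in.
A4 = A3; e.g. 2 (Min) can still go to 6. Fixed point.
Max's winning region = {0, 1, 4, 5, 8}.

0, 1, 4, 5, 8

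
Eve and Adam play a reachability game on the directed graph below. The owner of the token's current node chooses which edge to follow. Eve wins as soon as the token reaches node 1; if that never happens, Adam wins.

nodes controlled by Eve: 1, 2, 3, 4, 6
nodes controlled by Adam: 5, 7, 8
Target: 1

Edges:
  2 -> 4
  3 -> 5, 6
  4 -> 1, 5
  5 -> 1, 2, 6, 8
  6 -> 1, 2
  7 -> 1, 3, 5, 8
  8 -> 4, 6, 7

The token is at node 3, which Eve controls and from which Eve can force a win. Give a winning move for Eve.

A0 = {1}
A1: add {4, 6} — 4 (Eve) has 4→1; 6 (Eve) has 6→1.
A2: add {2, 3} — 2 (Eve) has 2→4; 3 (Eve) has 3→6.
A3 = A2; e.g. 5 (Adam) can still go to 8. Fixed point.
From 3, successor 6 is in the attractor (rank 1); the other successor 5 is not.

6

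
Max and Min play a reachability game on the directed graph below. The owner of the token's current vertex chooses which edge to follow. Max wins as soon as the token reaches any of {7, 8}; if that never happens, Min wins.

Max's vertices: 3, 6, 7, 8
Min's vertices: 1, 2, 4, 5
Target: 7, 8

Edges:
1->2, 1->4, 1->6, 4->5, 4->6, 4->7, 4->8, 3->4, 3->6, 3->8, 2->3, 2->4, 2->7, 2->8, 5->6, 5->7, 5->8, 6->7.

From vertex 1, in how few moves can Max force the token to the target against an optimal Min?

A0 = {7, 8}
A1: add {3, 6} — 3 (Max) has 3→8; 6 (Max) has 6→7.
A2: add {5} — 5 (Min): all of {6, 7, 8} already in.
A3: add {4} — 4 (Min): all of {5, 6, 7, 8} already in.
A4: add {2} — 2 (Min): all of {3, 4, 7, 8} already in.
A5: add {1} — 1 (Min): all of {2, 4, 6} already in.
A5 = all vertices. Fixed point.
1 enters the attractor at level 5, so Max can force the target in 5 moves from there.

5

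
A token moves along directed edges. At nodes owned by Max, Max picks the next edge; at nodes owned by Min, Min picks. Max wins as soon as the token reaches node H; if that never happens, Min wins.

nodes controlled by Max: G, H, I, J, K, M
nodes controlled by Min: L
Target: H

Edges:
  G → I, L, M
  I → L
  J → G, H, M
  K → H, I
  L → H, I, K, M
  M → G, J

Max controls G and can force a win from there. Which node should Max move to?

A0 = {H}
A1: add {J, K} — J (Max) has J→H; K (Max) has K→H.
A2: add {M} — M (Max) has M→J.
A3: add {G} — G (Max) has G→M.
A4 = A3; e.g. I (Max) has no edge into A3. Fixed point.
From G, successor M is in the attractor (rank 2); the other successors I, L are not.

M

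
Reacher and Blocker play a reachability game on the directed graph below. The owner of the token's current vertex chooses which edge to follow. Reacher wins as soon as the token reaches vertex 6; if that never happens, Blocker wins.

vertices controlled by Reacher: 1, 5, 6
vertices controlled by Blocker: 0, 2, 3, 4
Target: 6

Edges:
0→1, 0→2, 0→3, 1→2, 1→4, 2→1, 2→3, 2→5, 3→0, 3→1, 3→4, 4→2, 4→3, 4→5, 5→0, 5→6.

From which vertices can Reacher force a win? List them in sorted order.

5, 6

A0 = {6}
A1: add {5} — 5 (Reacher) has 5→6.
A2 = A1; e.g. 0 (Blocker) can still go to 1. Fixed point.
Reacher's winning region = {5, 6}.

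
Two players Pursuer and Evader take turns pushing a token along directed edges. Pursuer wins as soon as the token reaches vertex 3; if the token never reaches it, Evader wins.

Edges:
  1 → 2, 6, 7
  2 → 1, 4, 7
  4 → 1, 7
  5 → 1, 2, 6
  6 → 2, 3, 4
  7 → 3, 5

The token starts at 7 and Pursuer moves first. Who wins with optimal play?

Pursuer

Track states (vertex, player-to-move).
A0 = {(3,Pursuer), (3,Evader)}
A1: add {(6,Pursuer), (7,Pursuer)}.
(7,Pursuer) ∈ A1 ⇒ Pursuer forces the target.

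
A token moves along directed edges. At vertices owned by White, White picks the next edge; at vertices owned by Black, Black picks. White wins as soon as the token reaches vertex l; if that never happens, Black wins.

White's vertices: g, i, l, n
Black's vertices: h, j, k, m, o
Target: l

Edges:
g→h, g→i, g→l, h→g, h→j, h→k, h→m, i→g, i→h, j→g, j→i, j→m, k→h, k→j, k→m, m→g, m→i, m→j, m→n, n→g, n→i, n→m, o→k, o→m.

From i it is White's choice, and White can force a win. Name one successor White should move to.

A0 = {l}
A1: add {g} — g (White) has g→l.
A2: add {i, n} — i (White) has i→g; n (White) has n→g.
A3 = A2; e.g. h (Black) can still go to j. Fixed point.
From i, successor g is in the attractor (rank 1); the other successor h is not.

g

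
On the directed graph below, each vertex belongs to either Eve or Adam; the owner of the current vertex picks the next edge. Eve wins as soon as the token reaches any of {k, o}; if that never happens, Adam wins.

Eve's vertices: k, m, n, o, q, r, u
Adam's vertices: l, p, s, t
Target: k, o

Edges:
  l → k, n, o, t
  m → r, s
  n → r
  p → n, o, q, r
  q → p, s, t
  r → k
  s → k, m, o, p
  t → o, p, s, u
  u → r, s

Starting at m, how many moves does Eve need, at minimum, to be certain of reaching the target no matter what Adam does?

2

A0 = {k, o}
A1: add {r} — r (Eve) has r→k.
A2: add {m, n, u} — m (Eve) has m→r; n (Eve) has n→r; u (Eve) has u→r.
A3 = A2; e.g. l (Adam) can still go to t. Fixed point.
m enters the attractor at level 2, so Eve can force the target in 2 moves from there.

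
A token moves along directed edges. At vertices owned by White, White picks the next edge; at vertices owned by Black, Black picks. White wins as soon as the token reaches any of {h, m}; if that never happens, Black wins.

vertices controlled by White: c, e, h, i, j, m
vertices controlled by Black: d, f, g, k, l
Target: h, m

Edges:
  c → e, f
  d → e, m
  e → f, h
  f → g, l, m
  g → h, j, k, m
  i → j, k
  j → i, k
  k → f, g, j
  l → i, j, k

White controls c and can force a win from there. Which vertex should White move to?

A0 = {h, m}
A1: add {e} — e (White) has e→h.
A2: add {c, d} — c (White) has c→e; d (Black): all of {e, m} already in.
A3 = A2; e.g. f (Black) can still go to g. Fixed point.
From c, successor e is in the attractor (rank 1); the other successor f is not.

e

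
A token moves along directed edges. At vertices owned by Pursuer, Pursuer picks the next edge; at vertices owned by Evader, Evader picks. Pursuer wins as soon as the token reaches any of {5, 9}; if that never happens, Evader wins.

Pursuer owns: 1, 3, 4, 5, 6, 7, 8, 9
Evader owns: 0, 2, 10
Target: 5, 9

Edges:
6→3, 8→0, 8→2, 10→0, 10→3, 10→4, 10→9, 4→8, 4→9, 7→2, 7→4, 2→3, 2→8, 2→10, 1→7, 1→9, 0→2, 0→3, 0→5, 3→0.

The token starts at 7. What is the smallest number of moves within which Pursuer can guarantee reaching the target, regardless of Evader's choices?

2

A0 = {5, 9}
A1: add {1, 4} — 1 (Pursuer) has 1→9; 4 (Pursuer) has 4→9.
A2: add {7} — 7 (Pursuer) has 7→4.
A3 = A2; e.g. 0 (Evader) can still go to 2. Fixed point.
7 enters the attractor at level 2, so Pursuer can force the target in 2 moves from there.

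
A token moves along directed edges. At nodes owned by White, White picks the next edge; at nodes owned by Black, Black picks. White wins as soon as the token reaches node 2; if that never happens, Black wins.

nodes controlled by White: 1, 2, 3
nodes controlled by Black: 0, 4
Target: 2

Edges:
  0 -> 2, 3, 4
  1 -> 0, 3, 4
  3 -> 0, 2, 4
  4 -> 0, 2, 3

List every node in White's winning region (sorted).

A0 = {2}
A1: add {3} — 3 (White) has 3→2.
A2: add {1} — 1 (White) has 1→3.
A3 = A2; e.g. 0 (Black) can still go to 4. Fixed point.
White's winning region = {1, 2, 3}.

1, 2, 3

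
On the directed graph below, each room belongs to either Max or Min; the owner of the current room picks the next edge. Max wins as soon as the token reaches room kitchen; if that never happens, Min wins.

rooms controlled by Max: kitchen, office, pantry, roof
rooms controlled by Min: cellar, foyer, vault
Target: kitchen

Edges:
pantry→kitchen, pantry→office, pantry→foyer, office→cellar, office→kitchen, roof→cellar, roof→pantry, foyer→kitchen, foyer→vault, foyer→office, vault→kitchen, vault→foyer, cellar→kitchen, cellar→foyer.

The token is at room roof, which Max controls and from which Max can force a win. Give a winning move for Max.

pantry

A0 = {kitchen}
A1: add {office, pantry} — pantry (Max) has pantry→kitchen; office (Max) has office→kitchen.
A2: add {roof} — roof (Max) has roof→pantry.
A3 = A2; e.g. cellar (Min) can still go to foyer. Fixed point.
From roof, successor pantry is in the attractor (rank 1); the other successor cellar is not.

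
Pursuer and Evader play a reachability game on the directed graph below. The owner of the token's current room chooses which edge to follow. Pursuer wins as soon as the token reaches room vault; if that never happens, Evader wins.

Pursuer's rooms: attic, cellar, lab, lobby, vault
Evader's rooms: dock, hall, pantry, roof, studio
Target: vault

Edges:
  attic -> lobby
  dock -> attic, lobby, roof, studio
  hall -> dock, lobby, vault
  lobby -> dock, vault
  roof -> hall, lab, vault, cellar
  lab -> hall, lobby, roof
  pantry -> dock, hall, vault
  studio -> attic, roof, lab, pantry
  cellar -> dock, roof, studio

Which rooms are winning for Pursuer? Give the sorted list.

A0 = {vault}
A1: add {lobby} — lobby (Pursuer) has lobby→vault.
A2: add {attic, lab} — attic (Pursuer) has attic→lobby; lab (Pursuer) has lab→lobby.
A3 = A2; e.g. dock (Evader) can still go to roof. Fixed point.
Pursuer's winning region = {attic, lab, lobby, vault}.

attic, lab, lobby, vault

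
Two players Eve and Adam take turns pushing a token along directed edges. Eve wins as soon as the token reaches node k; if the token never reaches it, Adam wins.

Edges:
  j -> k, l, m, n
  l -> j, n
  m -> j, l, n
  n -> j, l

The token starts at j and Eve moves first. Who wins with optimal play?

Track states (vertex, player-to-move).
A0 = {(k,Eve), (k,Adam)}
A1: add {(j,Eve)}.
(j,Eve) ∈ A1 ⇒ Eve forces the target.

Eve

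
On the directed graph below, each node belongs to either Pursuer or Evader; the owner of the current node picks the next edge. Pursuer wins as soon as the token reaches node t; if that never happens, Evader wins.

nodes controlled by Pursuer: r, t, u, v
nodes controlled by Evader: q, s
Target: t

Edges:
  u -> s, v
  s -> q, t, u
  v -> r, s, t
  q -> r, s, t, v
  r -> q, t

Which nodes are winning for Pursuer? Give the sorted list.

A0 = {t}
A1: add {r, v} — r (Pursuer) has r→t; v (Pursuer) has v→t.
A2: add {u} — u (Pursuer) has u→v.
A3 = A2; e.g. q (Evader) can still go to s. Fixed point.
Pursuer's winning region = {r, t, u, v}.

r, t, u, v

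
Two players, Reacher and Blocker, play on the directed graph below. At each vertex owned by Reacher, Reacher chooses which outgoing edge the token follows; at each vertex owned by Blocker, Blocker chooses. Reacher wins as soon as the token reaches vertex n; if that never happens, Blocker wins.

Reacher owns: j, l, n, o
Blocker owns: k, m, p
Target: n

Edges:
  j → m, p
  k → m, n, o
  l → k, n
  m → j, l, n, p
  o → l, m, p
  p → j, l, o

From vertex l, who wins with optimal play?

Reacher

A0 = {n}
A1: add {l} — l (Reacher) has l→n.
l ∈ A1, so Reacher can force the target.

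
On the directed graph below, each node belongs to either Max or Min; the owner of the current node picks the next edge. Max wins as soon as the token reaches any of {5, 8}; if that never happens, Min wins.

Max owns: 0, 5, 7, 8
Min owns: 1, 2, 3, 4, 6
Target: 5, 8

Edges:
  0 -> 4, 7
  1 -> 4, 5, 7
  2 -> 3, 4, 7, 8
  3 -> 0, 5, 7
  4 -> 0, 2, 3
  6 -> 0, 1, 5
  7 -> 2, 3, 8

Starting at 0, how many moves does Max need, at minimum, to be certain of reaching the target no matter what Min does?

A0 = {5, 8}
A1: add {7} — 7 (Max) has 7→8.
A2: add {0} — 0 (Max) has 0→7.
0 enters the attractor at level 2, so Max can force the target in 2 moves from there.

2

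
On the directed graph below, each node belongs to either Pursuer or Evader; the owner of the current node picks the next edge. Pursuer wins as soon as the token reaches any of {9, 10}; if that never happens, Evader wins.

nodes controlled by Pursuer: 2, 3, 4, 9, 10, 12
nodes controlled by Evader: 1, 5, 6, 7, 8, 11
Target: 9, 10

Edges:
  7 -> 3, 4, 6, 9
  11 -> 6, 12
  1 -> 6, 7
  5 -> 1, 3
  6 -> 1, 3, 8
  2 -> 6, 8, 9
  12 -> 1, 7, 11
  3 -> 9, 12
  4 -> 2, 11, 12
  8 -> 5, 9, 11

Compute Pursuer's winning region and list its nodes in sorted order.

A0 = {9, 10}
A1: add {2, 3} — 2 (Pursuer) has 2→9; 3 (Pursuer) has 3→9.
A2: add {4} — 4 (Pursuer) has 4→2.
A3 = A2; e.g. 1 (Evader) can still go to 6. Fixed point.
Pursuer's winning region = {2, 3, 4, 9, 10}.

2, 3, 4, 9, 10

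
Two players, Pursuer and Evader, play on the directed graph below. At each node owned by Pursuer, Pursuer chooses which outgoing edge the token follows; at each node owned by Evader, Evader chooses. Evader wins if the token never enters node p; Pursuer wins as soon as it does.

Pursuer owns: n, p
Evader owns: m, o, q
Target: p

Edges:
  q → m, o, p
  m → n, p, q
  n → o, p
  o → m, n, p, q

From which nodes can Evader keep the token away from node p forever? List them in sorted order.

m, o, q

A0 = {p}
A1: add {n} — n (Pursuer) has n→p.
A2 = A1; e.g. m (Evader) can still go to q. Fixed point.
Pursuer's attractor = {n, p}; Evader avoids the target exactly from the complement.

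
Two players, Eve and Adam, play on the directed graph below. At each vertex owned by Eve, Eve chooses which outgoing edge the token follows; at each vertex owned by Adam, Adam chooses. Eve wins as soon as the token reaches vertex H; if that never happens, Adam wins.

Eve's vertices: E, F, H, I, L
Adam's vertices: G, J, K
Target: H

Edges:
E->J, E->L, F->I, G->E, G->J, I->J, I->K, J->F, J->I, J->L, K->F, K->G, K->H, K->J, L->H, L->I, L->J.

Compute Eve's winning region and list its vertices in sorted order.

A0 = {H}
A1: add {L} — L (Eve) has L→H.
A2: add {E} — E (Eve) has E→L.
A3 = A2; e.g. F (Eve) has no edge into A2. Fixed point.
Eve's winning region = {E, H, L}.

E, H, L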